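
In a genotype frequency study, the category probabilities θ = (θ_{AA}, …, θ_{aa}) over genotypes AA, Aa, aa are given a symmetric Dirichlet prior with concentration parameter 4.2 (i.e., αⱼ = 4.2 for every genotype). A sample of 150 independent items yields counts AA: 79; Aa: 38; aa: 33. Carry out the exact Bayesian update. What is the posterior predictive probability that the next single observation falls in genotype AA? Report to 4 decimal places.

0.5117

The Dirichlet prior is conjugate to the Multinomial likelihood: each posterior αⱼ = prior αⱼ + observed count nⱼ.
Posterior concentration: (83.2, 42.2, 37.2), total = 162.6.
P(next = AA | data) = α_{AA}/Σα = 0.5117.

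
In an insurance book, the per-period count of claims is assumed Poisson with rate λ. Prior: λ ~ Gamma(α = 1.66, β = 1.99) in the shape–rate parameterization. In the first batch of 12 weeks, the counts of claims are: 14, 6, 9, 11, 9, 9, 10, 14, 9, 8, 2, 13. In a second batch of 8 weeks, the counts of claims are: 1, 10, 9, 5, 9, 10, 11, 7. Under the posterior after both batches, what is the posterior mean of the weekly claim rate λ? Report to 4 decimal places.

With a Gamma(shape α, rate β) prior, the Poisson likelihood is conjugate: the posterior is Gamma(α + ΣXᵢ, β + n).
Batch 1: sum of counts S = 114 over n = 12 weeks.
After batch 1: Gamma(α+S, β+n) = Gamma(1.66+114, 1.99+12) = Gamma(115.66, 13.99).
Batch 2: sum of counts S = 62 over n = 8 weeks.
After batch 2: Gamma(α+S, β+n) = Gamma(115.66+62, 13.99+8) = Gamma(177.66, 21.99).
Posterior mean = α/β = 177.66/21.99 = 8.0791.

8.0791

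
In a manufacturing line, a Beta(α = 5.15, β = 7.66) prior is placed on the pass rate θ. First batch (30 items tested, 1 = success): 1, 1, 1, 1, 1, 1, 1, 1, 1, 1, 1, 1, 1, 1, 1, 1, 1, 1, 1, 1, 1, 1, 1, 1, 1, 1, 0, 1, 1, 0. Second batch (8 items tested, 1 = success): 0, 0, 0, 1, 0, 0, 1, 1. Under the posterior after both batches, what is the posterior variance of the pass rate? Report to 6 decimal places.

The Beta prior is conjugate to a Binomial/Bernoulli likelihood; the update adds successes to α and failures to β.
After batch 1: Beta(5.15+28, 7.66+2) = Beta(33.15, 9.66).
After batch 2: Beta(33.15+3, 9.66+5) = Beta(36.15, 14.66).
Var = αβ/((α+β)²(α+β+1)) = 36.15·14.66/(50.81²·51.81) = 0.003962.

0.003962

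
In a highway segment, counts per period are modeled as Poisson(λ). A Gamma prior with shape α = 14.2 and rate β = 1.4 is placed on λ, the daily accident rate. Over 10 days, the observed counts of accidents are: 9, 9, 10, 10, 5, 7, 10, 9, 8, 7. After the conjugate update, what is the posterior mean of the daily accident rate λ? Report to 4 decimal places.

8.6140

With a Gamma(shape α, rate β) prior, the Poisson likelihood is conjugate: the posterior is Gamma(α + ΣXᵢ, β + n).
Sum of counts S = 84 over n = 10 days.
Posterior: Gamma(α+S, β+n) = Gamma(14.2+84, 1.4+10) = Gamma(98.2, 11.4).
Posterior mean = α/β = 98.2/11.4 = 8.6140.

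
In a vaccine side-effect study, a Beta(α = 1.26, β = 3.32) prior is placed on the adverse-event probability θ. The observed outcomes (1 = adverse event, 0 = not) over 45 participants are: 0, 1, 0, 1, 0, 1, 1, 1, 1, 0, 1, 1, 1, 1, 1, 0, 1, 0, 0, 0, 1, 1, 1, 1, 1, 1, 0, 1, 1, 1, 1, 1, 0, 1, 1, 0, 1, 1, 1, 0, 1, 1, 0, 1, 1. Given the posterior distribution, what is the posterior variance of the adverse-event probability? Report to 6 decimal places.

0.004366

The Beta prior is conjugate to a Binomial/Bernoulli likelihood; the update adds successes to α and failures to β.
Posterior: Beta(α+k, β+n−k) = Beta(1.26+32, 3.32+13) = Beta(33.26, 16.32).
Var = αβ/((α+β)²(α+β+1)) = 33.26·16.32/(49.58²·50.58) = 0.004366.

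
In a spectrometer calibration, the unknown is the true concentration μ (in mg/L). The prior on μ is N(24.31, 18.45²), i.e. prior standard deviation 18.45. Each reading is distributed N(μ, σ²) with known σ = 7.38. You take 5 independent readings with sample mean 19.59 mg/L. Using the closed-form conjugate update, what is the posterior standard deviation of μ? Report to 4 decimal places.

For Normal data with known variance σ², a Normal(μ₀, σ₀²) prior on μ is conjugate. Posterior precision = 1/σ₀² + n/σ²; posterior mean is the precision-weighted average of μ₀ and x̄.
σ₀² = 18.45² = 340.4025, σ² = 7.38² = 54.4644; σ² + n·σ₀² = 54.4644 + 5·340.4025 = 1756.4769.
Posterior precision = 1/σ₀² + n/σ² = 1/340.4025 + 5/54.4644 = (σ² + n·σ₀²)/(σ₀²σ²) = 1756.4769/(340.4025·54.4644); posterior variance σₙ² = σ₀²σ²/(σ² + n·σ₀²) = 340.4025·54.4644/1756.4769 = 10.555116.
Posterior SD = √σₙ² = √(340.4025·54.4644/1756.4769) = 3.2489.

3.2489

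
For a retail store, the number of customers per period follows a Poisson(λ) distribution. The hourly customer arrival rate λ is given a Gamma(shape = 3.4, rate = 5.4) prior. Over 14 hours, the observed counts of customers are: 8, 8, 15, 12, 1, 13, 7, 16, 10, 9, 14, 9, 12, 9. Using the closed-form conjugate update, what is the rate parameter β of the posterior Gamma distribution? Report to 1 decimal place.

With a Gamma(shape α, rate β) prior, the Poisson likelihood is conjugate: the posterior is Gamma(α + ΣXᵢ, β + n).
Sum of counts S = 143 over n = 14 hours.
Posterior: Gamma(α+S, β+n) = Gamma(3.4+143, 5.4+14) = Gamma(146.4, 19.4).
Posterior β = 19.4.

19.4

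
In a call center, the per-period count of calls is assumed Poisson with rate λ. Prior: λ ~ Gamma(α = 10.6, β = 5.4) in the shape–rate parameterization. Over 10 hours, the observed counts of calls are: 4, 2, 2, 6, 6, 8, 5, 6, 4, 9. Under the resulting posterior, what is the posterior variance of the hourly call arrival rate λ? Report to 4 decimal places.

0.2640

With a Gamma(shape α, rate β) prior, the Poisson likelihood is conjugate: the posterior is Gamma(α + ΣXᵢ, β + n).
Sum of counts S = 52 over n = 10 hours.
Posterior: Gamma(α+S, β+n) = Gamma(10.6+52, 5.4+10) = Gamma(62.6, 15.4).
Var = α/β² = 62.6/15.4² = 0.2640.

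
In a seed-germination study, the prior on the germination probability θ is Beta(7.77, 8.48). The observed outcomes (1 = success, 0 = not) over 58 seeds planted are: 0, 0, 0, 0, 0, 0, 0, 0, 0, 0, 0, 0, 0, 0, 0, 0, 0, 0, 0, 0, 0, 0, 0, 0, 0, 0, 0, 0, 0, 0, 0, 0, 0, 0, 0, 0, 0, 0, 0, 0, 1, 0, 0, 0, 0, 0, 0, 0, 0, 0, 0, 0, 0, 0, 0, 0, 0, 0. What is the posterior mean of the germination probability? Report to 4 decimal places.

The Beta prior is conjugate to a Binomial/Bernoulli likelihood; the update adds successes to α and failures to β.
Posterior: Beta(α+k, β+n−k) = Beta(7.77+1, 8.48+57) = Beta(8.77, 65.48).
Posterior mean = α/(α+β) = 8.77/74.25 = 0.1181.

0.1181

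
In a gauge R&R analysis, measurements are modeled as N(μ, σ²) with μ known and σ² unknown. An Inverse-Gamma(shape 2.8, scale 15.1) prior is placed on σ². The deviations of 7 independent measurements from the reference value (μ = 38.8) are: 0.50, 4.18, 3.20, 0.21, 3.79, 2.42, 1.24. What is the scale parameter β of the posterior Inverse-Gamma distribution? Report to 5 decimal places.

With known mean μ and an Inverse-Gamma(α, β) prior on σ², the Normal likelihood is conjugate: posterior is Inv-Gamma(α + n/2, β + Σ(xᵢ−μ)²/2).
Σ(xᵢ−μ)² = (0.50)² + (4.18)² + (3.20)² + (0.21)² + (3.79)² + (2.42)² + (1.24)² = 49.7646.
Posterior: Inv-Gamma(2.8 + 7/2, 15.1 + 49.7646/2) = Inv-Gamma(6.30, 39.98230).
Posterior β = 39.98230.

39.98230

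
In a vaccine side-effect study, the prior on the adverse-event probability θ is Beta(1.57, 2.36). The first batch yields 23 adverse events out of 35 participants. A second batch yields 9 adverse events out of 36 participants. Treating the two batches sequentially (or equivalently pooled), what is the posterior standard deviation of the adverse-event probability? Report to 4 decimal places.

The Beta prior is conjugate to a Binomial/Bernoulli likelihood; the update adds successes to α and failures to β.
After batch 1: Beta(1.57+23, 2.36+12) = Beta(24.57, 14.36).
After batch 2: Beta(24.57+9, 14.36+27) = Beta(33.57, 41.36).
Var = αβ/((α+β)²(α+β+1)) = 33.57·41.36/(74.93²·75.93) = 0.00325692; SD = √0.00325692 = 0.0571.

0.0571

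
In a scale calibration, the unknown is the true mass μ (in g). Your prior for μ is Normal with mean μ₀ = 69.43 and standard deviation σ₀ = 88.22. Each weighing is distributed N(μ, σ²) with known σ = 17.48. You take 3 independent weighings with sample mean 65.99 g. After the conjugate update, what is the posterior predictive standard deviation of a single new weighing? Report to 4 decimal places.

For Normal data with known variance σ², a Normal(μ₀, σ₀²) prior on μ is conjugate. Posterior precision = 1/σ₀² + n/σ²; posterior mean is the precision-weighted average of μ₀ and x̄.
σ₀² = 88.22² = 7782.7684, σ² = 17.48² = 305.5504; σ² + n·σ₀² = 305.5504 + 3·7782.7684 = 23653.8556.
Posterior precision = 1/σ₀² + n/σ² = 1/7782.7684 + 3/305.5504 = (σ² + n·σ₀²)/(σ₀²σ²) = 23653.8556/(7782.7684·305.5504); posterior variance σₙ² = σ₀²σ²/(σ² + n·σ₀²) = 7782.7684·305.5504/23653.8556 = 100.534477.
Predictive variance for one new observation = σₙ² + σ² = 7782.7684·305.5504/23653.8556 + 305.5504 = σ²·(σ₀² + 23653.8556)/23653.8556 = 305.5504·31436.624/23653.8556 = 406.084877; SD = √(305.5504·31436.624/23653.8556) = 20.1515.

20.1515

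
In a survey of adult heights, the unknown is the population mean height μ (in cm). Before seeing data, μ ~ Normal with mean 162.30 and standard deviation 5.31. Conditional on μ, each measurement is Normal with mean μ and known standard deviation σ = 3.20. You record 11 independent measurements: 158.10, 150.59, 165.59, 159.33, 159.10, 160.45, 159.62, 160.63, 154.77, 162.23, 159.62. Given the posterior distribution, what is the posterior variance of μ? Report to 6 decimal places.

0.901157

For Normal data with known variance σ², a Normal(μ₀, σ₀²) prior on μ is conjugate. Posterior precision = 1/σ₀² + n/σ²; posterior mean is the precision-weighted average of μ₀ and x̄.
σ₀² = 5.31² = 28.1961, σ² = 3.20² = 10.24; σ² + n·σ₀² = 10.24 + 11·28.1961 = 320.3971.
Posterior precision = 1/σ₀² + n/σ² = 1/28.1961 + 11/10.24 = (σ² + n·σ₀²)/(σ₀²σ²) = 320.3971/(28.1961·10.24); posterior variance σₙ² = σ₀²σ²/(σ² + n·σ₀²) = 28.1961·10.24/320.3971 = 0.901157.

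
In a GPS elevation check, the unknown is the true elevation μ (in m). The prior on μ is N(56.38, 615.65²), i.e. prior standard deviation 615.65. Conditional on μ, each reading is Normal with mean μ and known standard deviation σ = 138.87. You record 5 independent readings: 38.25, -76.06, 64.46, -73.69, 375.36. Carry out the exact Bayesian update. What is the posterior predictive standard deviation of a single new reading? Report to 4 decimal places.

For Normal data with known variance σ², a Normal(μ₀, σ₀²) prior on μ is conjugate. Posterior precision = 1/σ₀² + n/σ²; posterior mean is the precision-weighted average of μ₀ and x̄.
σ₀² = 615.65² = 379024.9225, σ² = 138.87² = 19284.8769; σ² + n·σ₀² = 19284.8769 + 5·379024.9225 = 1914409.4894.
Posterior precision = 1/σ₀² + n/σ² = 1/379024.9225 + 5/19284.8769 = (σ² + n·σ₀²)/(σ₀²σ²) = 1914409.4894/(379024.9225·19284.8769); posterior variance σₙ² = σ₀²σ²/(σ² + n·σ₀²) = 379024.9225·19284.8769/1914409.4894 = 3818.121992.
Predictive variance for one new observation = σₙ² + σ² = 379024.9225·19284.8769/1914409.4894 + 19284.8769 = σ²·(σ₀² + 1914409.4894)/1914409.4894 = 19284.8769·2293434.4119/1914409.4894 = 23102.998892; SD = √(19284.8769·2293434.4119/1914409.4894) = 151.9967.

151.9967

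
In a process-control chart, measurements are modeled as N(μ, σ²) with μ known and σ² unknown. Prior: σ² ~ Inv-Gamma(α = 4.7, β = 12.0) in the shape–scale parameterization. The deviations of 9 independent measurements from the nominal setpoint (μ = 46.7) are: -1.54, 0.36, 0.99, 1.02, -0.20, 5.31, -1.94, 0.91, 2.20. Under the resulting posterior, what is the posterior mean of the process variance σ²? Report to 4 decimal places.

4.0359

With known mean μ and an Inverse-Gamma(α, β) prior on σ², the Normal likelihood is conjugate: posterior is Inv-Gamma(α + n/2, β + Σ(xᵢ−μ)²/2).
Σ(xᵢ−μ)² = (-1.54)² + (0.36)² + (0.99)² + (1.02)² + (-0.20)² + (5.31)² + (-1.94)² + (0.91)² + (2.20)² = 42.1895.
Posterior: Inv-Gamma(4.7 + 9/2, 12.0 + 42.1895/2) = Inv-Gamma(9.20, 33.09475).
E[σ²|data] = β/(α−1) = 33.09475/8.20 = 4.0359.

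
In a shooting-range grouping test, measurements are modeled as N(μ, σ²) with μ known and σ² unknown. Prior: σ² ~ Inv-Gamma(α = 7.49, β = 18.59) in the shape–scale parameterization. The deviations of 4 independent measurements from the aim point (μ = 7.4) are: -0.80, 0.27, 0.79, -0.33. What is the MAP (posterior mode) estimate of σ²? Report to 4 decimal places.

With known mean μ and an Inverse-Gamma(α, β) prior on σ², the Normal likelihood is conjugate: posterior is Inv-Gamma(α + n/2, β + Σ(xᵢ−μ)²/2).
Σ(xᵢ−μ)² = (-0.80)² + (0.27)² + (0.79)² + (-0.33)² = 1.4459.
Posterior: Inv-Gamma(7.49 + 4/2, 18.59 + 1.4459/2) = Inv-Gamma(9.49, 19.31295).
Mode = β/(α+1) = 19.31295/10.49 = 1.8411.

1.8411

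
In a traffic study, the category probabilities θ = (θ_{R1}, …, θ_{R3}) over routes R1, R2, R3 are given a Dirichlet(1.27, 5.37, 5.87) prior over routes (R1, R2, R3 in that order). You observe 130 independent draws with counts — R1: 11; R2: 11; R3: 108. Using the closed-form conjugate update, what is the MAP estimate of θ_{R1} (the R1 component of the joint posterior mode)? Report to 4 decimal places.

The Dirichlet prior is conjugate to the Multinomial likelihood: each posterior αⱼ = prior αⱼ + observed count nⱼ.
Posterior concentration: (12.27, 16.37, 113.87), total = 142.51.
Joint mode component: (α_{R1}−1)/(Σα−K) = 11.27/139.51 = 0.0808.

0.0808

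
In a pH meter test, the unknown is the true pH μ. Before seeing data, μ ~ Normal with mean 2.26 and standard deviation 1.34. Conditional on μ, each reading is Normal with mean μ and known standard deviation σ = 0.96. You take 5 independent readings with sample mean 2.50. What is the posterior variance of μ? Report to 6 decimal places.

For Normal data with known variance σ², a Normal(μ₀, σ₀²) prior on μ is conjugate. Posterior precision = 1/σ₀² + n/σ²; posterior mean is the precision-weighted average of μ₀ and x̄.
σ₀² = 1.34² = 1.7956, σ² = 0.96² = 0.9216; σ² + n·σ₀² = 0.9216 + 5·1.7956 = 9.8996.
Posterior precision = 1/σ₀² + n/σ² = 1/1.7956 + 5/0.9216 = (σ² + n·σ₀²)/(σ₀²σ²) = 9.8996/(1.7956·0.9216); posterior variance σₙ² = σ₀²σ²/(σ² + n·σ₀²) = 1.7956·0.9216/9.8996 = 0.167161.

0.167161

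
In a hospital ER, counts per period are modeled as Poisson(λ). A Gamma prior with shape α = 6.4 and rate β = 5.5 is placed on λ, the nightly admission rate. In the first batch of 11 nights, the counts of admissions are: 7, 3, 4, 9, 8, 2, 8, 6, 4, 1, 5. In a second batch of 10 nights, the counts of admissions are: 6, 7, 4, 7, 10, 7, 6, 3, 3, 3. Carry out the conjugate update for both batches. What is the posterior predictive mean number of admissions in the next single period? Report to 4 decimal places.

4.5057

With a Gamma(shape α, rate β) prior, the Poisson likelihood is conjugate: the posterior is Gamma(α + ΣXᵢ, β + n).
Batch 1: sum of counts S = 57 over n = 11 nights.
After batch 1: Gamma(α+S, β+n) = Gamma(6.4+57, 5.5+11) = Gamma(63.4, 16.5).
Batch 2: sum of counts S = 56 over n = 10 nights.
After batch 2: Gamma(α+S, β+n) = Gamma(63.4+56, 16.5+10) = Gamma(119.4, 26.5).
The predictive distribution for one future period is NegBinom with mean α/β = 4.5057.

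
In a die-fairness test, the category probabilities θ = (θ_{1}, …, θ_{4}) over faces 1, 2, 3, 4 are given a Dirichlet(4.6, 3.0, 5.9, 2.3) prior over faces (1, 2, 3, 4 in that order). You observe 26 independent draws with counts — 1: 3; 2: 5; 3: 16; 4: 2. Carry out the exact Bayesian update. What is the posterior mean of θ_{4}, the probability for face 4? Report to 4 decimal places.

The Dirichlet prior is conjugate to the Multinomial likelihood: each posterior αⱼ = prior αⱼ + observed count nⱼ.
Posterior concentration: (7.6, 8.0, 21.9, 4.3), total = 41.8.
E[θ_{4}|data] = α_{4}/Σα = 4.3/41.8 = 0.1029.

0.1029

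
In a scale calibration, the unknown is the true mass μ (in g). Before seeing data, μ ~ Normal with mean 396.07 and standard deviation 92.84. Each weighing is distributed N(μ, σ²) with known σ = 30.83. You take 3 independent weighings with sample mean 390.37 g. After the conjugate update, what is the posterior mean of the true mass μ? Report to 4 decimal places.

For Normal data with known variance σ², a Normal(μ₀, σ₀²) prior on μ is conjugate. Posterior precision = 1/σ₀² + n/σ²; posterior mean is the precision-weighted average of μ₀ and x̄.
n·x̄ = 3·390.37 = 1171.11.
σ₀² = 92.84² = 8619.2656, σ² = 30.83² = 950.4889; σ² + n·σ₀² = 950.4889 + 3·8619.2656 = 26808.2857.
Posterior mean = (μ₀/σ₀² + n·x̄/σ²)/(1/σ₀² + n/σ²) = (σ²·μ₀ + σ₀²·n·x̄)/(σ² + n·σ₀²) = (950.4889·396.07 + 8619.2656·1171.11)/26808.2857 = 10470568.275439/26808.2857 = 390.5721.

390.5721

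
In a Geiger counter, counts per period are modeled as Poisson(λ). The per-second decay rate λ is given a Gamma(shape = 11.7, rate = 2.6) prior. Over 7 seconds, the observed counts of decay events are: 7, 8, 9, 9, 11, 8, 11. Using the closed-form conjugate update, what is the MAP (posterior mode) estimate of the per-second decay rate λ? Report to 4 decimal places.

With a Gamma(shape α, rate β) prior, the Poisson likelihood is conjugate: the posterior is Gamma(α + ΣXᵢ, β + n).
Sum of counts S = 63 over n = 7 seconds.
Posterior: Gamma(α+S, β+n) = Gamma(11.7+63, 2.6+7) = Gamma(74.7, 9.6).
Mode of Gamma(α,β) for α≥1 is (α−1)/β = 73.7/9.6 = 7.6771.

7.6771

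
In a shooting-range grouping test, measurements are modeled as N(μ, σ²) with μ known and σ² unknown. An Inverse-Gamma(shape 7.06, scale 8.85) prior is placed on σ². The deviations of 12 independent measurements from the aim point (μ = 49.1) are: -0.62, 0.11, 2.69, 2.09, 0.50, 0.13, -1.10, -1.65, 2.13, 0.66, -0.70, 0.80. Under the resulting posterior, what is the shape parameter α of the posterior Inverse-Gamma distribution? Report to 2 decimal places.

13.06

With known mean μ and an Inverse-Gamma(α, β) prior on σ², the Normal likelihood is conjugate: posterior is Inv-Gamma(α + n/2, β + Σ(xᵢ−μ)²/2).
Σ(xᵢ−μ)² = (-0.62)² + (0.11)² + (2.69)² + (2.09)² + (0.50)² + (0.13)² + (-1.10)² + (-1.65)² + (2.13)² + (0.66)² + (-0.70)² + (0.80)² = 22.3026.
Posterior: Inv-Gamma(7.06 + 12/2, 8.85 + 22.3026/2) = Inv-Gamma(13.06, 20.00130).
Posterior α = 13.06.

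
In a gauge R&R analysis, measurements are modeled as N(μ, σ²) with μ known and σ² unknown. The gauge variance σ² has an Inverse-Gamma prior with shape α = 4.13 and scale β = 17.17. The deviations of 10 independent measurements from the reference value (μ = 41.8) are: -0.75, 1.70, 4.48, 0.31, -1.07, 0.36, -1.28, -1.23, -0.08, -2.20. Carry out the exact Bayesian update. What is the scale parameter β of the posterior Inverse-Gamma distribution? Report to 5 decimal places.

33.61560

With known mean μ and an Inverse-Gamma(α, β) prior on σ², the Normal likelihood is conjugate: posterior is Inv-Gamma(α + n/2, β + Σ(xᵢ−μ)²/2).
Σ(xᵢ−μ)² = (-0.75)² + (1.70)² + (4.48)² + (0.31)² + (-1.07)² + (0.36)² + (-1.28)² + (-1.23)² + (-0.08)² + (-2.20)² = 32.8912.
Posterior: Inv-Gamma(4.13 + 10/2, 17.17 + 32.8912/2) = Inv-Gamma(9.13, 33.61560).
Posterior β = 33.61560.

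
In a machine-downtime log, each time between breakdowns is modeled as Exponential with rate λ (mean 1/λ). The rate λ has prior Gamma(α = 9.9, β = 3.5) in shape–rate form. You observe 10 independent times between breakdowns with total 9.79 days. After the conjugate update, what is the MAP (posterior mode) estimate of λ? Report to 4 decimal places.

With a Gamma(shape α, rate β) prior on the exponential rate λ, the posterior after n observations with total T = Σxᵢ is Gamma(α+n, β+T).
Posterior: Gamma(9.9+10, 3.5+9.79) = Gamma(19.9, 13.29).
Mode = (α−1)/β = 1.4221.

1.4221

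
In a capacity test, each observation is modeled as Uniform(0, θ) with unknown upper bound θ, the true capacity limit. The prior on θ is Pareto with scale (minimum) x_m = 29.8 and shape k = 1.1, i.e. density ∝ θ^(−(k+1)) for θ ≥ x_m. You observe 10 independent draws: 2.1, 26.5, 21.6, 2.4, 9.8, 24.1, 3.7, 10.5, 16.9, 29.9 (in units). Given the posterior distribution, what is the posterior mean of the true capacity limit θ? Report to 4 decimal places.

32.8604

A Pareto(scale x_m, shape k) prior on the upper bound θ of Uniform(0, θ) is conjugate: posterior is Pareto(max(x_m, max xᵢ), k + n).
Sample maximum = 29.9; prior scale x_m = 29.8 → posterior scale = max = 29.9.
Posterior shape = 1.1 + 10 = 11.1.
E[θ|data] = k·x_m/(k−1) = 11.1·29.9/10.1 = 32.8604.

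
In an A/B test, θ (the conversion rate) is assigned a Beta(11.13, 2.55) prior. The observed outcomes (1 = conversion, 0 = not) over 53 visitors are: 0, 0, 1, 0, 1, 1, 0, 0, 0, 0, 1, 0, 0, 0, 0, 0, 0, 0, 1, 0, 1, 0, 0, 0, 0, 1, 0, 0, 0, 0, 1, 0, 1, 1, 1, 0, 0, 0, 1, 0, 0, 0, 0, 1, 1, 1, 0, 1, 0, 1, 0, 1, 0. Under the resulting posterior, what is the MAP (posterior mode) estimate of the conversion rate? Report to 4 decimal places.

0.4349

The Beta prior is conjugate to a Binomial/Bernoulli likelihood; the update adds successes to α and failures to β.
Posterior: Beta(α+k, β+n−k) = Beta(11.13+18, 2.55+35) = Beta(29.13, 37.55).
Mode of Beta(a,b) for a,b>1 is (a−1)/(a+b−2) = 28.13/64.68 = 0.4349.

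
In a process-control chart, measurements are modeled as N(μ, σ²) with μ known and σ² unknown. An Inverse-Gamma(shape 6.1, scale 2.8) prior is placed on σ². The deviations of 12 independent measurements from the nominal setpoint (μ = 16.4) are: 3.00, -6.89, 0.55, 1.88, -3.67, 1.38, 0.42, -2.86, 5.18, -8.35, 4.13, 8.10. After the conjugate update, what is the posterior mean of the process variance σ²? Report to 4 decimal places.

With known mean μ and an Inverse-Gamma(α, β) prior on σ², the Normal likelihood is conjugate: posterior is Inv-Gamma(α + n/2, β + Σ(xᵢ−μ)²/2).
Σ(xᵢ−μ)² = (3.00)² + (-6.89)² + (0.55)² + (1.88)² + (-3.67)² + (1.38)² + (0.42)² + (-2.86)² + (5.18)² + (-8.35)² + (4.13)² + (8.10)² = 263.2601.
Posterior: Inv-Gamma(6.1 + 12/2, 2.8 + 263.2601/2) = Inv-Gamma(12.10, 134.43005).
E[σ²|data] = β/(α−1) = 134.43005/11.10 = 12.1108.

12.1108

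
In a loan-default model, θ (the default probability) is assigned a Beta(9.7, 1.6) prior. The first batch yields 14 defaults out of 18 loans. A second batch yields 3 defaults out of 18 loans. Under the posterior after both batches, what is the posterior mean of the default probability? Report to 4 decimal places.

0.5645

The Beta prior is conjugate to a Binomial/Bernoulli likelihood; the update adds successes to α and failures to β.
After batch 1: Beta(9.7+14, 1.6+4) = Beta(23.7, 5.6).
After batch 2: Beta(23.7+3, 5.6+15) = Beta(26.7, 20.6).
Posterior mean = α/(α+β) = 26.7/47.3 = 0.5645.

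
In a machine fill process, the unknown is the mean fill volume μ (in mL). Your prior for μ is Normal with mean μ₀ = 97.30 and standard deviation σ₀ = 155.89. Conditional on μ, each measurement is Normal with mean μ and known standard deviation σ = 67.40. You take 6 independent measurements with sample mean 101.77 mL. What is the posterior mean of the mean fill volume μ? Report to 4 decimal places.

101.6349

For Normal data with known variance σ², a Normal(μ₀, σ₀²) prior on μ is conjugate. Posterior precision = 1/σ₀² + n/σ²; posterior mean is the precision-weighted average of μ₀ and x̄.
n·x̄ = 6·101.77 = 610.62.
σ₀² = 155.89² = 24301.6921, σ² = 67.40² = 4542.76; σ² + n·σ₀² = 4542.76 + 6·24301.6921 = 150352.9126.
Posterior mean = (μ₀/σ₀² + n·x̄/σ²)/(1/σ₀² + n/σ²) = (σ²·μ₀ + σ₀²·n·x̄)/(σ² + n·σ₀²) = (4542.76·97.30 + 24301.6921·610.62)/150352.9126 = 15281109.778102/150352.9126 = 101.6349.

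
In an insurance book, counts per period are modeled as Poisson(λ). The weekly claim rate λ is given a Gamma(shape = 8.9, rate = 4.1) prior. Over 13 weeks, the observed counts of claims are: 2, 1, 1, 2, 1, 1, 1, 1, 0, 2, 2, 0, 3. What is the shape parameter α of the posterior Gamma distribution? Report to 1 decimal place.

With a Gamma(shape α, rate β) prior, the Poisson likelihood is conjugate: the posterior is Gamma(α + ΣXᵢ, β + n).
Sum of counts S = 17 over n = 13 weeks.
Posterior: Gamma(α+S, β+n) = Gamma(8.9+17, 4.1+13) = Gamma(25.9, 17.1).
Posterior α = 25.9.

25.9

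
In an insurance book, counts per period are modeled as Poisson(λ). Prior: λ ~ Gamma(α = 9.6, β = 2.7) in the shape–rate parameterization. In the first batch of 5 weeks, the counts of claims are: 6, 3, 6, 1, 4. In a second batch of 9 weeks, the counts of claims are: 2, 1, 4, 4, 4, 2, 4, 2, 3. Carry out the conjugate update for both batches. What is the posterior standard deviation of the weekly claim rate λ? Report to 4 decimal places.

With a Gamma(shape α, rate β) prior, the Poisson likelihood is conjugate: the posterior is Gamma(α + ΣXᵢ, β + n).
Batch 1: sum of counts S = 20 over n = 5 weeks.
After batch 1: Gamma(α+S, β+n) = Gamma(9.6+20, 2.7+5) = Gamma(29.6, 7.7).
Batch 2: sum of counts S = 26 over n = 9 weeks.
After batch 2: Gamma(α+S, β+n) = Gamma(29.6+26, 7.7+9) = Gamma(55.6, 16.7).
SD = √α/β = √55.6/16.7 = 0.4465.

0.4465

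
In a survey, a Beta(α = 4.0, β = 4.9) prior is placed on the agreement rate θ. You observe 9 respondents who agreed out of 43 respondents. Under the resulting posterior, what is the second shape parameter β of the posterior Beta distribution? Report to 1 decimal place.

38.9

The Beta prior is conjugate to a Binomial/Bernoulli likelihood; the update adds successes to α and failures to β.
Posterior: Beta(α+k, β+n−k) = Beta(4.0+9, 4.9+34) = Beta(13.0, 38.9).
Posterior β = 38.9.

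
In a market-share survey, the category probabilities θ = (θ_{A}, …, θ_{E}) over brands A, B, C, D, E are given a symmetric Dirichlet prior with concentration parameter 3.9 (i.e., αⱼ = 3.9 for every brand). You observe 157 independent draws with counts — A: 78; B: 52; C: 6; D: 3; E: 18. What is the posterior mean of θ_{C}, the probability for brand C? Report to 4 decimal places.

0.0561

The Dirichlet prior is conjugate to the Multinomial likelihood: each posterior αⱼ = prior αⱼ + observed count nⱼ.
Posterior concentration: (81.9, 55.9, 9.9, 6.9, 21.9), total = 176.5.
E[θ_{C}|data] = α_{C}/Σα = 9.9/176.5 = 0.0561.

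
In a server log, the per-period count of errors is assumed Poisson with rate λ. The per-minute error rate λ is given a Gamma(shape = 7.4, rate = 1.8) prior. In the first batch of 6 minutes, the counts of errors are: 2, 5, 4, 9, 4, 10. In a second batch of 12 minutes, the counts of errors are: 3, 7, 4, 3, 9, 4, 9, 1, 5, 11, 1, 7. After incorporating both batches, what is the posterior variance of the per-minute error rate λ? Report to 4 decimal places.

0.2689

With a Gamma(shape α, rate β) prior, the Poisson likelihood is conjugate: the posterior is Gamma(α + ΣXᵢ, β + n).
Batch 1: sum of counts S = 34 over n = 6 minutes.
After batch 1: Gamma(α+S, β+n) = Gamma(7.4+34, 1.8+6) = Gamma(41.4, 7.8).
Batch 2: sum of counts S = 64 over n = 12 minutes.
After batch 2: Gamma(α+S, β+n) = Gamma(41.4+64, 7.8+12) = Gamma(105.4, 19.8).
Var = α/β² = 105.4/19.8² = 0.2689.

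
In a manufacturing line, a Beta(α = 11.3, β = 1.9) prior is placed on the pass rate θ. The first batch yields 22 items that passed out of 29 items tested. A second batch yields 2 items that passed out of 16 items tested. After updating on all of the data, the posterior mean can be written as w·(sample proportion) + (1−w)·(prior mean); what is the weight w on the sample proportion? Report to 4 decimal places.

The Beta prior is conjugate to a Binomial/Bernoulli likelihood; the update adds successes to α and failures to β.
Total number of items tested: n = 29 + 16 = 45.
Posterior mean = (α₀+k)/(α₀+β₀+n) = [n/(α₀+β₀+n)]·(k/n) + [(α₀+β₀)/(α₀+β₀+n)]·α₀/(α₀+β₀), so only n and the prior enter the weight.
The weight on the data is w = n/(α₀+β₀+n) = 45/(11.3+1.9+45) = 45/58.2 = 0.7732.

0.7732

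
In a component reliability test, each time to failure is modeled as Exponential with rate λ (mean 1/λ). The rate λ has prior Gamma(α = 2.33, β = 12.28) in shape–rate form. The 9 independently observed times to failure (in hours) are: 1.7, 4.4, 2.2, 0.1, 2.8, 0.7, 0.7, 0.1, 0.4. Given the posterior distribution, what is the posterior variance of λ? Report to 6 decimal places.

With a Gamma(shape α, rate β) prior on the exponential rate λ, the posterior after n observations with total T = Σxᵢ is Gamma(α+n, β+T).
Sum of observations T = 13.1 hours; n = 9.
Posterior: Gamma(2.33+9, 12.28+13.1) = Gamma(11.33, 25.38).
Var = α/β² = 0.017589.

0.017589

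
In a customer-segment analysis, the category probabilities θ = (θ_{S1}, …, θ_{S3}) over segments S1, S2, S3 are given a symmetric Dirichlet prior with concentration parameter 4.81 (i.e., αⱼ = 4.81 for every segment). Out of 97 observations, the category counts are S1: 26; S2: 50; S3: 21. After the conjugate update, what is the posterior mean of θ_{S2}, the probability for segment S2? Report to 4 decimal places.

0.4919

The Dirichlet prior is conjugate to the Multinomial likelihood: each posterior αⱼ = prior αⱼ + observed count nⱼ.
Posterior concentration: (30.81, 54.81, 25.81), total = 111.43.
E[θ_{S2}|data] = α_{S2}/Σα = 54.81/111.43 = 0.4919.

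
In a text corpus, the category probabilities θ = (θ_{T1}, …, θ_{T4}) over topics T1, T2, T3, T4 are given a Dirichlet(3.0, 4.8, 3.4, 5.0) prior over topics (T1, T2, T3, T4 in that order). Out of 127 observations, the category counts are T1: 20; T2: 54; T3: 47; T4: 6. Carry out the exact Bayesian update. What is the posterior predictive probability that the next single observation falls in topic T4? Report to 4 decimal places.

The Dirichlet prior is conjugate to the Multinomial likelihood: each posterior αⱼ = prior αⱼ + observed count nⱼ.
Posterior concentration: (23.0, 58.8, 50.4, 11.0), total = 143.2.
P(next = T4 | data) = α_{T4}/Σα = 0.0768.

0.0768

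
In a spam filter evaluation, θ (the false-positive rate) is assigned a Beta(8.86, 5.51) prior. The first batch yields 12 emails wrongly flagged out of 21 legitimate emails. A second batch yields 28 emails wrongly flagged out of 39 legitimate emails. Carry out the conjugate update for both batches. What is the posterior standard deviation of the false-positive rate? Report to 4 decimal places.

0.0547

The Beta prior is conjugate to a Binomial/Bernoulli likelihood; the update adds successes to α and failures to β.
After batch 1: Beta(8.86+12, 5.51+9) = Beta(20.86, 14.51).
After batch 2: Beta(20.86+28, 14.51+11) = Beta(48.86, 25.51).
Var = αβ/((α+β)²(α+β+1)) = 48.86·25.51/(74.37²·75.37) = 0.00298999; SD = √0.00298999 = 0.0547.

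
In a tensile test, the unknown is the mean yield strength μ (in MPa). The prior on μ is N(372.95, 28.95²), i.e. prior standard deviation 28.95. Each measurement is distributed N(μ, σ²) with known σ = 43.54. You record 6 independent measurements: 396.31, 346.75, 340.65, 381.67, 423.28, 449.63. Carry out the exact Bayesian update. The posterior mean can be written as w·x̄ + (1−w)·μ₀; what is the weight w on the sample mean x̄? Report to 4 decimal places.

0.7262

For Normal data with known variance σ², a Normal(μ₀, σ₀²) prior on μ is conjugate. Posterior precision = 1/σ₀² + n/σ²; posterior mean is the precision-weighted average of μ₀ and x̄.
σ₀² = 28.95² = 838.1025, σ² = 43.54² = 1895.7316. Prior precision 1/σ₀² = 1/838.1025; data precision n/σ² = 6/1895.7316.
w = (n/σ²)/(1/σ₀² + n/σ²) = n·σ₀²/(σ² + n·σ₀²) = 6·838.1025/(1895.7316 + 6·838.1025) = 5028.615/6924.3466 = 0.7262.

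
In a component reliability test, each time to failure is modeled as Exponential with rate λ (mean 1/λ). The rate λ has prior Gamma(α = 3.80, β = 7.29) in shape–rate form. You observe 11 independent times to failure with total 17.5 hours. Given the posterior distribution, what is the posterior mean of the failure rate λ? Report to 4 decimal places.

With a Gamma(shape α, rate β) prior on the exponential rate λ, the posterior after n observations with total T = Σxᵢ is Gamma(α+n, β+T).
Posterior: Gamma(3.80+11, 7.29+17.5) = Gamma(14.80, 24.79).
Posterior mean of λ = α/β = 14.80/24.79 = 0.5970.

0.5970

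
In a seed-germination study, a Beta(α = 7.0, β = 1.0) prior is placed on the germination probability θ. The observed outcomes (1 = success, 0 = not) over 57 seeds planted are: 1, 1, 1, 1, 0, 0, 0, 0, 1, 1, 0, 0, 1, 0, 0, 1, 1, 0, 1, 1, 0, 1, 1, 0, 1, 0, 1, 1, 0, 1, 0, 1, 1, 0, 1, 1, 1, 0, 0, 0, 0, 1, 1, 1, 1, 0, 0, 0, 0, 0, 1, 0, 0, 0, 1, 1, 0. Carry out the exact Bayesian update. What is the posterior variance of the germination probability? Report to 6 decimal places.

0.003744

The Beta prior is conjugate to a Binomial/Bernoulli likelihood; the update adds successes to α and failures to β.
Posterior: Beta(α+k, β+n−k) = Beta(7.0+29, 1.0+28) = Beta(36.0, 29.0).
Var = αβ/((α+β)²(α+β+1)) = 36.0·29.0/(65.0²·66.0) = 0.003744.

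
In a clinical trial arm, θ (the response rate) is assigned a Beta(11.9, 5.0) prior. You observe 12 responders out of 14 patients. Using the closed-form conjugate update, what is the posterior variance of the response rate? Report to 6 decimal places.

The Beta prior is conjugate to a Binomial/Bernoulli likelihood; the update adds successes to α and failures to β.
Posterior: Beta(α+k, β+n−k) = Beta(11.9+12, 5.0+2) = Beta(23.9, 7.0).
Var = αβ/((α+β)²(α+β+1)) = 23.9·7.0/(30.9²·31.9) = 0.005493.

0.005493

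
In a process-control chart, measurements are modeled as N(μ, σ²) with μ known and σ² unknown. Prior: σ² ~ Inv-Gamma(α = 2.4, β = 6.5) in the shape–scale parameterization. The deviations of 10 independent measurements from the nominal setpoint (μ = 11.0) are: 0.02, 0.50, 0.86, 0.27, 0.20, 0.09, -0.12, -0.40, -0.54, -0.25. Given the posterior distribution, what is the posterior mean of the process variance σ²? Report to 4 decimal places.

1.1437

With known mean μ and an Inverse-Gamma(α, β) prior on σ², the Normal likelihood is conjugate: posterior is Inv-Gamma(α + n/2, β + Σ(xᵢ−μ)²/2).
Σ(xᵢ−μ)² = (0.02)² + (0.50)² + (0.86)² + (0.27)² + (0.20)² + (0.09)² + (-0.12)² + (-0.40)² + (-0.54)² + (-0.25)² = 1.6395.
Posterior: Inv-Gamma(2.4 + 10/2, 6.5 + 1.6395/2) = Inv-Gamma(7.40, 7.31975).
E[σ²|data] = β/(α−1) = 7.31975/6.40 = 1.1437.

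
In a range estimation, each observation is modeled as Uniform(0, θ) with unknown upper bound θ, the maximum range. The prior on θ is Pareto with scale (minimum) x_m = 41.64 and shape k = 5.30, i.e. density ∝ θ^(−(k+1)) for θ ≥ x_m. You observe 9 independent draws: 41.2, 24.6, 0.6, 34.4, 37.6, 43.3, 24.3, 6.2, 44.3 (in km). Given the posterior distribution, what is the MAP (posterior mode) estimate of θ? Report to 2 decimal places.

44.30

A Pareto(scale x_m, shape k) prior on the upper bound θ of Uniform(0, θ) is conjugate: posterior is Pareto(max(x_m, max xᵢ), k + n).
Sample maximum = 44.3; prior scale x_m = 41.64 → posterior scale = max = 44.30.
Posterior shape = 5.30 + 9 = 14.30.
The Pareto density is decreasing on [x_m, ∞), so the mode is x_m = 44.30.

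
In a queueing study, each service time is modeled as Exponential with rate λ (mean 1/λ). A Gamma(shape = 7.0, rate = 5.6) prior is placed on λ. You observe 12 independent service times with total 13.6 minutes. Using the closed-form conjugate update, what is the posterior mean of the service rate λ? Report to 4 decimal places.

0.9896

With a Gamma(shape α, rate β) prior on the exponential rate λ, the posterior after n observations with total T = Σxᵢ is Gamma(α+n, β+T).
Posterior: Gamma(7.0+12, 5.6+13.6) = Gamma(19.0, 19.2).
Posterior mean of λ = α/β = 19.0/19.2 = 0.9896.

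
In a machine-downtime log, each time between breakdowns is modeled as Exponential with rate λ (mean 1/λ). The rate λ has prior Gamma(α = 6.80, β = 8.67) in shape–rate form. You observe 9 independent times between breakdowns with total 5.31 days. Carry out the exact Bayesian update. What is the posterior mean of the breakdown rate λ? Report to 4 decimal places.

1.1302

With a Gamma(shape α, rate β) prior on the exponential rate λ, the posterior after n observations with total T = Σxᵢ is Gamma(α+n, β+T).
Posterior: Gamma(6.80+9, 8.67+5.31) = Gamma(15.80, 13.98).
Posterior mean of λ = α/β = 15.80/13.98 = 1.1302.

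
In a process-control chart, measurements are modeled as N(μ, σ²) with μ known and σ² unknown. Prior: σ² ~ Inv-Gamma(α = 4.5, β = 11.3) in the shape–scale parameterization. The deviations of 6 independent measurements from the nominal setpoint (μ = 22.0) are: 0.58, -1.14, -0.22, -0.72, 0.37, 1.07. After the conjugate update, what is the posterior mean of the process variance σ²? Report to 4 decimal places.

With known mean μ and an Inverse-Gamma(α, β) prior on σ², the Normal likelihood is conjugate: posterior is Inv-Gamma(α + n/2, β + Σ(xᵢ−μ)²/2).
Σ(xᵢ−μ)² = (0.58)² + (-1.14)² + (-0.22)² + (-0.72)² + (0.37)² + (1.07)² = 3.4846.
Posterior: Inv-Gamma(4.5 + 6/2, 11.3 + 3.4846/2) = Inv-Gamma(7.50, 13.04230).
E[σ²|data] = β/(α−1) = 13.04230/6.50 = 2.0065.

2.0065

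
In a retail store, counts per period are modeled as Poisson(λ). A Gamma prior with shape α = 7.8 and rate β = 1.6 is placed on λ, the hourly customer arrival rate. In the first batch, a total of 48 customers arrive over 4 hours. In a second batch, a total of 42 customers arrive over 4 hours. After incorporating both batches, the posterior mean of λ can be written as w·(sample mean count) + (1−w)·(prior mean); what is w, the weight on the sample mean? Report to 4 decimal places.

With a Gamma(shape α, rate β) prior, the Poisson likelihood is conjugate: the posterior is Gamma(α + ΣXᵢ, β + n).
Total number of hours: n = 4 + 4 = 8.
Posterior mean = (α₀+S)/(β₀+n) = [n/(β₀+n)]·(S/n) + [β₀/(β₀+n)]·(α₀/β₀), so only n and β₀ enter the weight.
Weight on data w = n/(β₀+n) = 8/(1.6+8) = 8/9.6 = 0.8333.

0.8333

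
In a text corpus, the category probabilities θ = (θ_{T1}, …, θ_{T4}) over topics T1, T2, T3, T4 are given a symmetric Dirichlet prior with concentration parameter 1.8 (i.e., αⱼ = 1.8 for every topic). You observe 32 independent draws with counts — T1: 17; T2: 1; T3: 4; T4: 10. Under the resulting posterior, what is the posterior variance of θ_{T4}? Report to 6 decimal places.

0.005234

The Dirichlet prior is conjugate to the Multinomial likelihood: each posterior αⱼ = prior αⱼ + observed count nⱼ.
Posterior concentration: (18.8, 2.8, 5.8, 11.8), total = 39.2.
Var[θ_j] = α_j(Σα−α_j)/((Σα)²(Σα+1)) = 11.8·27.4/(39.2²·40.2) = 0.005234.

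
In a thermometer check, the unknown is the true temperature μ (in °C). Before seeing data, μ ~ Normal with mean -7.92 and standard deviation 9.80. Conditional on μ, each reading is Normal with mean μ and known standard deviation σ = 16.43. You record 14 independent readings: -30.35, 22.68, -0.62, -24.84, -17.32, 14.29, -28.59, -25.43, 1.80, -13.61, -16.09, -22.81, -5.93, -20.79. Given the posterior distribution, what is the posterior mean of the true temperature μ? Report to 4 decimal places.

-11.2946

For Normal data with known variance σ², a Normal(μ₀, σ₀²) prior on μ is conjugate. Posterior precision = 1/σ₀² + n/σ²; posterior mean is the precision-weighted average of μ₀ and x̄.
Σxᵢ = (-30.35) + 22.68 + (-0.62) + (-24.84) + (-17.32) + 14.29 + (-28.59) + (-25.43) + 1.80 + (-13.61) + (-16.09) + (-22.81) + (-5.93) + (-20.79) = -167.61, so n·x̄ = -167.61.
σ₀² = 9.80² = 96.04, σ² = 16.43² = 269.9449; σ² + n·σ₀² = 269.9449 + 14·96.04 = 1614.5049.
Posterior mean = (μ₀/σ₀² + n·x̄/σ²)/(1/σ₀² + n/σ²) = (σ²·μ₀ + σ₀²·n·x̄)/(σ² + n·σ₀²) = (269.9449·(-7.92) + 96.04·(-167.61))/1614.5049 = -18235.228008/1614.5049 = -11.2946.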